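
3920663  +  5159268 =9079931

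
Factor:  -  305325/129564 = -575/244 = - 2^( -2)*5^2 * 23^1*  61^ ( - 1)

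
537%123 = 45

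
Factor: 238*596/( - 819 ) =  - 2^3 * 3^( - 2) * 13^( - 1 )*17^1*149^1 = - 20264/117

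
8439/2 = 8439/2 = 4219.50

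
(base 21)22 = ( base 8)54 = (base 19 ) 26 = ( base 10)44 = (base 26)1I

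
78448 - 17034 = 61414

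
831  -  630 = 201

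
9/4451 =9/4451  =  0.00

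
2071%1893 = 178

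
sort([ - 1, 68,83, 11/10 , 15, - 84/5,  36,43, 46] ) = [ - 84/5 ,-1 , 11/10 , 15,36, 43 , 46,  68 , 83]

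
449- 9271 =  - 8822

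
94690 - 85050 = 9640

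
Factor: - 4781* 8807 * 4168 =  - 175498920856 = - 2^3*7^1*521^1 * 683^1  *  8807^1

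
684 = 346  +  338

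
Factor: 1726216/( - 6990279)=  - 2^3*3^ (-1)*47^1*109^( - 1) * 4591^1 * 21377^ (  -  1 ) 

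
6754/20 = 337 + 7/10=337.70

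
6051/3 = 2017 = 2017.00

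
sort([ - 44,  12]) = [ - 44,12]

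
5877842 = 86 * 68347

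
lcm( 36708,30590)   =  183540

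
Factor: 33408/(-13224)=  - 48/19 =- 2^4*3^1*19^( - 1 )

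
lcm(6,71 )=426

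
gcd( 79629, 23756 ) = 1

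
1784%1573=211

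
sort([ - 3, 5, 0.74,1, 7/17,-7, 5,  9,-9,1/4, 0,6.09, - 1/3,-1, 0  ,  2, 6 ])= [ -9, - 7 ,-3,  -  1, - 1/3, 0, 0, 1/4, 7/17, 0.74,  1,  2, 5,5, 6, 6.09, 9] 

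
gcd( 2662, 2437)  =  1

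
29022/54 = 537 + 4/9= 537.44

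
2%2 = 0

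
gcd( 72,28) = 4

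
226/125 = 226/125 = 1.81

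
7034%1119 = 320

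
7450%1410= 400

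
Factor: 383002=2^1*19^1*10079^1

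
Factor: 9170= 2^1*5^1*7^1*131^1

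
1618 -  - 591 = 2209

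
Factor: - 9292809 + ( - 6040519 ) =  - 2^4 * 958333^1 = - 15333328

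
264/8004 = 22/667 = 0.03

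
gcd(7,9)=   1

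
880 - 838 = 42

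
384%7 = 6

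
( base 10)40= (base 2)101000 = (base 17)26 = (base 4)220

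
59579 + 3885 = 63464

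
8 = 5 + 3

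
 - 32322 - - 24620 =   -  7702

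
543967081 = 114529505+429437576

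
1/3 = 1/3= 0.33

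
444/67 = 6+42/67 = 6.63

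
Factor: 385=5^1*7^1*11^1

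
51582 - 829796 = - 778214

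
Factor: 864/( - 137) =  - 2^5 *3^3*137^( - 1 ) 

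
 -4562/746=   -  2281/373= - 6.12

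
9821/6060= 9821/6060 = 1.62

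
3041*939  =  2855499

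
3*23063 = 69189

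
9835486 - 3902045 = 5933441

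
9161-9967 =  - 806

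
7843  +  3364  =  11207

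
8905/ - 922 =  - 10 + 315/922 = -9.66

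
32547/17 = 32547/17 = 1914.53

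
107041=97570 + 9471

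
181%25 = 6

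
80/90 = 8/9 = 0.89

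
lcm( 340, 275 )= 18700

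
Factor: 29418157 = 953^1*30869^1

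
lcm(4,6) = 12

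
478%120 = 118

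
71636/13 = 71636/13  =  5510.46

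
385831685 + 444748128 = 830579813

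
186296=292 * 638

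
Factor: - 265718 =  - 2^1*132859^1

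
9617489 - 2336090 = 7281399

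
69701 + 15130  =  84831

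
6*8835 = 53010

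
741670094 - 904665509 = - 162995415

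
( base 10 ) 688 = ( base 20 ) 1e8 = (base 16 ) 2b0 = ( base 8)1260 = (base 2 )1010110000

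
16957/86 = 16957/86 = 197.17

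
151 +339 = 490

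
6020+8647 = 14667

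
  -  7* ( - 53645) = 375515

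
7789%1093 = 138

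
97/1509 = 97/1509 = 0.06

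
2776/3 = 925+1/3= 925.33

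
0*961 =0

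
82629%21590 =17859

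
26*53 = 1378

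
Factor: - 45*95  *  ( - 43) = 3^2*5^2*19^1*43^1 = 183825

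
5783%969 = 938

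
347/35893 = 347/35893  =  0.01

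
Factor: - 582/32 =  - 291/16 = - 2^( - 4 )*3^1*97^1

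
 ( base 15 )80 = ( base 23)55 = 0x78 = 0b1111000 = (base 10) 120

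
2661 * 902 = 2400222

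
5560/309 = 5560/309 = 17.99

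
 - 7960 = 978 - 8938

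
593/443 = 1  +  150/443=1.34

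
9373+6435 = 15808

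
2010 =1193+817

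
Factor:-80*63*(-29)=2^4*3^2 * 5^1*7^1*29^1 = 146160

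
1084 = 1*1084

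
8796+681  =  9477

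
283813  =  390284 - 106471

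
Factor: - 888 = -2^3*3^1*37^1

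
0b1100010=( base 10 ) 98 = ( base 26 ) 3k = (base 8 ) 142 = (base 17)5D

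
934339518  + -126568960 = 807770558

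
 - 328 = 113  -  441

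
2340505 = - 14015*( - 167 ) 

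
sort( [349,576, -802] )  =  [ - 802,349, 576 ] 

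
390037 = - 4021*(-97 ) 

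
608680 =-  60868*( - 10 )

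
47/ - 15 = -4 + 13/15 = - 3.13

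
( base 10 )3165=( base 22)6BJ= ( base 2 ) 110001011101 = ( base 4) 301131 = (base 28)411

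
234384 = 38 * 6168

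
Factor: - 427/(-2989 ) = 7^( - 1) = 1/7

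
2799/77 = 36+27/77 =36.35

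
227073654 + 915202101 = 1142275755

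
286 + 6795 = 7081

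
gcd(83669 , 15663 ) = 1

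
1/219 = 1/219 = 0.00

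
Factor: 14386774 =2^1*7193387^1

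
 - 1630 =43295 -44925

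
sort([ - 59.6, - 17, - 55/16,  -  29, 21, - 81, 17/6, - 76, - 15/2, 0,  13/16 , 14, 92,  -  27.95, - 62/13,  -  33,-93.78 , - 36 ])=[ - 93.78,-81, - 76,  -  59.6, - 36 , - 33,-29,  -  27.95,  -  17, - 15/2, - 62/13, - 55/16, 0, 13/16, 17/6,14, 21 , 92]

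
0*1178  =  0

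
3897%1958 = 1939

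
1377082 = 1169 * 1178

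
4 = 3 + 1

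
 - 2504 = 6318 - 8822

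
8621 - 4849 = 3772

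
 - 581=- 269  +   - 312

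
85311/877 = 97 + 242/877 = 97.28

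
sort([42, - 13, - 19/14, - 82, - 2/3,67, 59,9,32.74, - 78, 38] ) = [ -82,- 78, - 13, - 19/14, - 2/3,9,32.74, 38,42,  59,  67 ]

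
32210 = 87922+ - 55712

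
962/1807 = 74/139 = 0.53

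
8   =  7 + 1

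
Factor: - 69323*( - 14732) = 2^2*29^1* 127^1 * 181^1*383^1 = 1021266436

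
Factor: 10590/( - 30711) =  - 10/29 = - 2^1*5^1*29^( - 1)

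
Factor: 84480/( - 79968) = - 2^4*5^1*7^( - 2) * 11^1*17^ ( - 1) = - 880/833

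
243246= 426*571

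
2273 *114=259122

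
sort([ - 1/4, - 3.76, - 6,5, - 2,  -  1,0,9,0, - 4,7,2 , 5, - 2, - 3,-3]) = [ - 6,-4,-3.76 , - 3, - 3, - 2 , - 2, - 1, - 1/4, 0,0, 2, 5 , 5,7,9]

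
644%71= 5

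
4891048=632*7739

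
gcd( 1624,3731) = 7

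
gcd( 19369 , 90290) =1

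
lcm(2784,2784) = 2784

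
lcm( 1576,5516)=11032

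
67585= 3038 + 64547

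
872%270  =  62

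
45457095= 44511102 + 945993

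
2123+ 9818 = 11941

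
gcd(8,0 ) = 8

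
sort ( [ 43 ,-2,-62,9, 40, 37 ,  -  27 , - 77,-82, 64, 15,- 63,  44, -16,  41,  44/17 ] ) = [ - 82, - 77, - 63,  -  62, - 27, - 16, - 2,44/17  ,  9 , 15 , 37 , 40, 41 , 43, 44,64 ] 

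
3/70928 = 3/70928=0.00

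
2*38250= 76500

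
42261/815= 51+ 696/815 = 51.85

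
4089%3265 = 824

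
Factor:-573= -3^1*191^1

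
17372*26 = 451672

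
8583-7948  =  635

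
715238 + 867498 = 1582736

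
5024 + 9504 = 14528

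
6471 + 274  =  6745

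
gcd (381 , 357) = 3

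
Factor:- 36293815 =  - 5^1*41^1*177043^1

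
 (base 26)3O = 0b1100110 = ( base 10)102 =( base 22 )4E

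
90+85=175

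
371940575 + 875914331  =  1247854906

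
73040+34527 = 107567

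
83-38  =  45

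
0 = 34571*0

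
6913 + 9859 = 16772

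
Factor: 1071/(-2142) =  - 2^ (- 1)= - 1/2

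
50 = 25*2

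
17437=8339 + 9098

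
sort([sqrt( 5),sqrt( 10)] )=[sqrt( 5 ),sqrt( 10)]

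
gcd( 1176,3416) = 56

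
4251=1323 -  - 2928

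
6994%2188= 430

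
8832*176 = 1554432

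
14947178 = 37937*394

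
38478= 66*583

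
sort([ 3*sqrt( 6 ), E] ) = [E, 3*sqrt( 6)] 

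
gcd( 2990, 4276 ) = 2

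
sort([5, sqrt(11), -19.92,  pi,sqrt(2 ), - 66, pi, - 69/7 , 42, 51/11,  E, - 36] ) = [ - 66, -36, - 19.92, -69/7, sqrt( 2), E,  pi, pi, sqrt( 11) , 51/11 , 5, 42]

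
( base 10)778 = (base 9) 1054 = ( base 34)mu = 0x30a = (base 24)18A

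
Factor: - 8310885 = -3^1* 5^1*11^2 * 19^1*241^1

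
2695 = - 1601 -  - 4296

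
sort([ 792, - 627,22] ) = [ - 627, 22,792 ] 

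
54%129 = 54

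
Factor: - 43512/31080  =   - 5^( - 1 )*7^1  =  - 7/5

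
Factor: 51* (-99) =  - 5049 = - 3^3 * 11^1*17^1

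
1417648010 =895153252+522494758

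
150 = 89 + 61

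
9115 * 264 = 2406360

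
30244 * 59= 1784396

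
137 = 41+96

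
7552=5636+1916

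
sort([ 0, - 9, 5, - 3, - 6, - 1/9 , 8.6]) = [ - 9, - 6, - 3, - 1/9, 0, 5,  8.6 ] 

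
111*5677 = 630147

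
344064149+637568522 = 981632671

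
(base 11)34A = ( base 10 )417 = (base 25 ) GH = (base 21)ji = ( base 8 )641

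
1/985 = 1/985  =  0.00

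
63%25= 13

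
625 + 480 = 1105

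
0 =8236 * 0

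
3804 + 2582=6386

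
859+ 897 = 1756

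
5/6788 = 5/6788 = 0.00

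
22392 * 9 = 201528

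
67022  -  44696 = 22326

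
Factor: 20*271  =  5420 = 2^2*5^1 *271^1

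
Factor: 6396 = 2^2*3^1*13^1*41^1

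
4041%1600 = 841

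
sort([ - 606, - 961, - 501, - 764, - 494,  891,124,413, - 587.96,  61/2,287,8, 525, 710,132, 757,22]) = [-961, - 764, - 606 , - 587.96, - 501, - 494,8,22, 61/2,124,132,287,413, 525,  710, 757,891 ] 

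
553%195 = 163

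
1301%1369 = 1301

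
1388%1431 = 1388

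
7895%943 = 351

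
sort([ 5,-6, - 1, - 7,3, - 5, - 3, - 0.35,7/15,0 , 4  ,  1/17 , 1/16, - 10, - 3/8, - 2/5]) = [ - 10, - 7 , - 6 , - 5,-3, - 1, - 2/5,-3/8,-0.35 , 0,1/17,1/16, 7/15, 3,4,5] 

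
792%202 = 186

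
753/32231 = 753/32231 = 0.02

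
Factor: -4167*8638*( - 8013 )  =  2^1 * 3^3  *  7^1*463^1*617^1 * 2671^1 =288424297098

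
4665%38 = 29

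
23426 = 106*221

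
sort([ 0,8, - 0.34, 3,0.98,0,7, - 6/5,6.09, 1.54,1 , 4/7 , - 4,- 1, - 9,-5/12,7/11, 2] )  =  [ - 9,- 4,  -  6/5, - 1, - 5/12, - 0.34,0 , 0,4/7,7/11 , 0.98, 1,  1.54,2, 3,6.09,7,8 ] 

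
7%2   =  1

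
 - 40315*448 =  - 18061120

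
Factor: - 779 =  - 19^1*41^1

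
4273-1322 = 2951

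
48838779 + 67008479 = 115847258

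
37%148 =37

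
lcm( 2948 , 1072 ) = 11792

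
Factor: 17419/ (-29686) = -2^( - 1 )*14843^( - 1)*17419^1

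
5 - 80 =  - 75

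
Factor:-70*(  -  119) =8330 =2^1*5^1 * 7^2*17^1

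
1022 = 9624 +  - 8602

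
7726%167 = 44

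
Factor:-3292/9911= - 2^2*11^(  -  1 )*17^(  -  1)*53^( - 1 )*823^1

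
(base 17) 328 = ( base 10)909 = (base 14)48d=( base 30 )109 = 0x38d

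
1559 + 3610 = 5169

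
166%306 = 166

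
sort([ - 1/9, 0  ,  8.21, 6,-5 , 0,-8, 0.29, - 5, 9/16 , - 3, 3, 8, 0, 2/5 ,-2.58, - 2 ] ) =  [-8, - 5, - 5,-3, - 2.58,-2, - 1/9,  0, 0,0, 0.29,2/5,9/16, 3,  6, 8, 8.21 ] 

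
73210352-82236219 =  - 9025867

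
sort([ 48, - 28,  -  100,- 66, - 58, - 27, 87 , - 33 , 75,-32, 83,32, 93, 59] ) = [-100, - 66,-58,-33, - 32 ,  -  28, - 27,32, 48, 59,75, 83, 87, 93 ]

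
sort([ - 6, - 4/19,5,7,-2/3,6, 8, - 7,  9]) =[ - 7, - 6, - 2/3, - 4/19,5,  6,7, 8,9]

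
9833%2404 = 217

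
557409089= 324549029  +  232860060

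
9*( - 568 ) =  - 5112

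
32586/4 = 16293/2 = 8146.50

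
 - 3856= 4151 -8007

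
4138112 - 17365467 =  - 13227355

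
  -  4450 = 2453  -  6903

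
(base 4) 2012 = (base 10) 134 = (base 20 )6E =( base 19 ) 71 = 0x86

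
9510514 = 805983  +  8704531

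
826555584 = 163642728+662912856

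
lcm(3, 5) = 15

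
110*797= 87670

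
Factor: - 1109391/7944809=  - 3^1*19^1*43^ ( - 1) *73^ ( - 1)*2531^( - 1 )*19463^1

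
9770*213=2081010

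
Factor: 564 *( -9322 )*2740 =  - 14405845920  =  - 2^5 * 3^1 * 5^1  *  47^1 * 59^1* 79^1*137^1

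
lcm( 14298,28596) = 28596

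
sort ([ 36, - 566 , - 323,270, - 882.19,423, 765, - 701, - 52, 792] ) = [ - 882.19, - 701, - 566,-323, - 52,36, 270,423, 765, 792]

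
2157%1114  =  1043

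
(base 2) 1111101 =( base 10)125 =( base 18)6h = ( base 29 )49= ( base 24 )55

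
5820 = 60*97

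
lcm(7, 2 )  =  14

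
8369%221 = 192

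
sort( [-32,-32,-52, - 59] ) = [ - 59, - 52, - 32, - 32] 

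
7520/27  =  7520/27 = 278.52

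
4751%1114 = 295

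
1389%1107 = 282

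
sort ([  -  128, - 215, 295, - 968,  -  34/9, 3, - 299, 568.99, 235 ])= [ - 968, - 299, - 215,- 128, - 34/9 , 3,  235, 295, 568.99]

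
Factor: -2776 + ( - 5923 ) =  - 8699 =-8699^1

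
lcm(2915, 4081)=20405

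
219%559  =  219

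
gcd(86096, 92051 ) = 1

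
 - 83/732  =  -83/732  =  - 0.11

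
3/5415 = 1/1805 = 0.00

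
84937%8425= 687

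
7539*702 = 5292378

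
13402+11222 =24624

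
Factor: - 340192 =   -  2^5*10631^1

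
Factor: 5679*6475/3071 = 3^2*5^2*7^1 * 83^( - 1 )*631^1 = 993825/83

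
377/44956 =377/44956 = 0.01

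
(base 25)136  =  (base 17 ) 279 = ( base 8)1302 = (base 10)706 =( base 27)Q4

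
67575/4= 67575/4  =  16893.75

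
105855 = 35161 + 70694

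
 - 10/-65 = 2/13 = 0.15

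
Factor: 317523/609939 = 105841/203313 = 3^( - 1)*11^( - 1)*53^1*61^( - 1 ) * 101^( - 1)*1997^1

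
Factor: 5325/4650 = 2^ ( - 1 )*31^( - 1)*71^1  =  71/62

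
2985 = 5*597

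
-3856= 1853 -5709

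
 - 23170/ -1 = 23170 + 0/1  =  23170.00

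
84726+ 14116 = 98842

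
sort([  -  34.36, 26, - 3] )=[ - 34.36, - 3,26]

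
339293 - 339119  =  174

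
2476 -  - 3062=5538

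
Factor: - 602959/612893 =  - 7^1*769^(-1)*797^ (-1 )*86137^1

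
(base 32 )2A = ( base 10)74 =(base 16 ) 4A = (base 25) 2o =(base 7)134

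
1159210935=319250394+839960541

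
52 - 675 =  - 623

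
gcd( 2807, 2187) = 1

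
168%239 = 168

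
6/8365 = 6/8365 = 0.00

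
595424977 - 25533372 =569891605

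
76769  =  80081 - 3312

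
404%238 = 166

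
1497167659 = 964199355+532968304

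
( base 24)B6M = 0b1100101100110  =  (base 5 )202002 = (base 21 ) EFD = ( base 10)6502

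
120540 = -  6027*(-20) 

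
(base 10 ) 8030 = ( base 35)6jf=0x1f5e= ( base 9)12012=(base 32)7QU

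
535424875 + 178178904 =713603779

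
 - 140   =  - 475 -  - 335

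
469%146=31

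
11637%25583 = 11637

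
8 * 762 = 6096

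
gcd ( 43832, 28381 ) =1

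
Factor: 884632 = 2^3 * 7^1 * 15797^1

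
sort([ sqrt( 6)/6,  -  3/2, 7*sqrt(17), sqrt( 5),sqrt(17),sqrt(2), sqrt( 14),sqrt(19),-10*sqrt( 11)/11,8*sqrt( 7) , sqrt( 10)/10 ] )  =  [ - 10*sqrt(11) /11, - 3/2,sqrt(10)/10, sqrt( 6 )/6,  sqrt(  2 ),sqrt( 5),sqrt( 14), sqrt( 17), sqrt(19), 8 * sqrt(7),7* sqrt (17)] 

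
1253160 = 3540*354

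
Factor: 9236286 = 2^1*3^2* 131^1* 3917^1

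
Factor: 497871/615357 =3^( - 2)*11^1*47^1*71^( - 1) = 517/639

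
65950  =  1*65950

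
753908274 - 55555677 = 698352597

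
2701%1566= 1135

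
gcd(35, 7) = 7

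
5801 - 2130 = 3671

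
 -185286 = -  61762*3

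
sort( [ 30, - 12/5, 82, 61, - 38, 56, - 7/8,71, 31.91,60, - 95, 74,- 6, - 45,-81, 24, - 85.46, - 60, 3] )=[ - 95, - 85.46, - 81, - 60, - 45, - 38, - 6, - 12/5, - 7/8,  3, 24, 30 , 31.91,  56, 60, 61 , 71, 74 , 82 ]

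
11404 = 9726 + 1678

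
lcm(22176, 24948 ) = 199584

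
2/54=1/27= 0.04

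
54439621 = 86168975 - 31729354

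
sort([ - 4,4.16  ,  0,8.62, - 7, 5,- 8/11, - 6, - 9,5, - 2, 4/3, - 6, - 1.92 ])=[ - 9, - 7, - 6, - 6 , - 4,- 2 ,-1.92, - 8/11,0, 4/3, 4.16,5,5,8.62] 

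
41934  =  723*58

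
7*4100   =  28700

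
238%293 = 238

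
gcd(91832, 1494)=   2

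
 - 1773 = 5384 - 7157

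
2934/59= 49 + 43/59= 49.73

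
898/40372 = 449/20186 = 0.02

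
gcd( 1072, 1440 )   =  16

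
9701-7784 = 1917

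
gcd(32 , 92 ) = 4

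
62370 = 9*6930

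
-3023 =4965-7988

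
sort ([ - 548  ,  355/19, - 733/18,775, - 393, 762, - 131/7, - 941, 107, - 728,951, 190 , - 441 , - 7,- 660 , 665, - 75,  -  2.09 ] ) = [ - 941, - 728,- 660, - 548, - 441, - 393, - 75, - 733/18, - 131/7, - 7, - 2.09,355/19 , 107, 190,665,762,775, 951] 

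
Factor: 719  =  719^1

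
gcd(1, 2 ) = 1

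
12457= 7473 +4984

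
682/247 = 2 + 188/247 = 2.76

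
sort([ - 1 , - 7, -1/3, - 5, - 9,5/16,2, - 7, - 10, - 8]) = [ - 10 , - 9,- 8, - 7, - 7, - 5,-1,-1/3,5/16, 2]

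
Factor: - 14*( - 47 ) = 2^1*7^1*47^1 = 658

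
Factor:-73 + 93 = 20 = 2^2 * 5^1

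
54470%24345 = 5780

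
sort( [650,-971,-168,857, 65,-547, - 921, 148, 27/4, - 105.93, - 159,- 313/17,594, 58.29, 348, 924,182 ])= [ - 971,  -  921, - 547,  -  168, - 159, - 105.93, - 313/17,27/4, 58.29, 65,148,182,348,594, 650,857,924]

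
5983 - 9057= -3074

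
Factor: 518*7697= 3987046 = 2^1*7^1*37^1*43^1*179^1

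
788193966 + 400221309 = 1188415275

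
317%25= 17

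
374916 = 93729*4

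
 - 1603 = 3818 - 5421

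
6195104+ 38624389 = 44819493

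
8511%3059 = 2393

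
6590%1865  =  995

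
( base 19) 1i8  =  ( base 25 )13B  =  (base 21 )1ci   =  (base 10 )711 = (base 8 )1307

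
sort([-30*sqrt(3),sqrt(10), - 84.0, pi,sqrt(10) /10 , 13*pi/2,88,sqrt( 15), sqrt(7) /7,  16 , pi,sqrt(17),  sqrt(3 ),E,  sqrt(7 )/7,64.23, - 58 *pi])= [ - 58*pi, - 84.0, - 30 * sqrt( 3), sqrt(10) /10,sqrt(7) /7,sqrt(7) /7, sqrt( 3),  E, pi , pi , sqrt(10 ),sqrt(15 ),sqrt(17), 16,13*pi/2,64.23,88]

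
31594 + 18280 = 49874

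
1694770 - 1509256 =185514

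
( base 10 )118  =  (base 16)76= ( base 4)1312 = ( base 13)91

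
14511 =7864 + 6647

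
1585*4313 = 6836105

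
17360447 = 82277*211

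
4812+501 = 5313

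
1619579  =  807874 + 811705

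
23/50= 23/50 = 0.46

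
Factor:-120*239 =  - 2^3*3^1 * 5^1*239^1 = - 28680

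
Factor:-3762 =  - 2^1*3^2*11^1*19^1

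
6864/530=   12+252/265 = 12.95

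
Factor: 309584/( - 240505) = -2^4 * 5^( - 1)* 11^1*103^(-1)*467^(  -  1 )  *1759^1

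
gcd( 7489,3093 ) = 1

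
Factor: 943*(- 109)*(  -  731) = 75137297 = 17^1 * 23^1*41^1*43^1*109^1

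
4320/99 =480/11 = 43.64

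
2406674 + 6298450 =8705124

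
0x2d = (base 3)1200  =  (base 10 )45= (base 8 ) 55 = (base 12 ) 39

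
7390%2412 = 154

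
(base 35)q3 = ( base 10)913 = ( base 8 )1621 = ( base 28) 14H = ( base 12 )641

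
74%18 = 2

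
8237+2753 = 10990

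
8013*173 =1386249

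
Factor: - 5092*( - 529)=2693668 = 2^2 * 19^1 * 23^2*67^1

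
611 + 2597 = 3208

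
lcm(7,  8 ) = 56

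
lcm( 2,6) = 6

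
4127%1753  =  621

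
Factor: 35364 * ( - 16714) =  - 2^3*3^1*7^1*61^1  *137^1*421^1 = - 591073896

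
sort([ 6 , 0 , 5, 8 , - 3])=[  -  3 , 0,5 , 6, 8]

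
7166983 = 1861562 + 5305421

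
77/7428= 77/7428= 0.01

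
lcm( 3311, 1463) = 62909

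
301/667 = 301/667=0.45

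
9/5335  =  9/5335=0.00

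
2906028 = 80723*36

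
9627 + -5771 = 3856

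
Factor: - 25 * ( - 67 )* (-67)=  -5^2*67^2 = - 112225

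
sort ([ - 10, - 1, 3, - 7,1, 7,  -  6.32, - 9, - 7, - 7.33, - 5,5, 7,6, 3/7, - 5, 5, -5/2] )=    [ - 10, - 9, - 7.33 , - 7,  -  7, - 6.32,- 5, - 5, - 5/2 ,-1,  3/7, 1,3, 5,5,  6, 7,7] 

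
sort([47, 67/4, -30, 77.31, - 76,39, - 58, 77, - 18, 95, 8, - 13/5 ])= [ - 76, - 58, - 30, - 18,-13/5,  8,67/4,39,  47 , 77,77.31, 95]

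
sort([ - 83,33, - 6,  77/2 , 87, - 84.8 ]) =[ - 84.8, - 83, - 6,33 , 77/2,87 ]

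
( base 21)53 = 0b1101100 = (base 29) 3L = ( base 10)108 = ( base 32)3C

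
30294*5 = 151470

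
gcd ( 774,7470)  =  18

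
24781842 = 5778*4289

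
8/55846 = 4/27923=0.00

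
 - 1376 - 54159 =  - 55535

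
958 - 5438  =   - 4480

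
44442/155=286 + 112/155 = 286.72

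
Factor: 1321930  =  2^1*5^1*163^1*811^1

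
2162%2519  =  2162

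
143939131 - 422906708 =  - 278967577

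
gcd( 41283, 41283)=41283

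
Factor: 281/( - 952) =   -  2^( -3 ) * 7^( - 1)*17^( - 1)*281^1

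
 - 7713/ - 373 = 7713/373 = 20.68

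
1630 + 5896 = 7526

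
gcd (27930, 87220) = 490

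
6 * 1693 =10158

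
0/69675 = 0 =0.00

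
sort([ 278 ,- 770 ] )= [ - 770,278] 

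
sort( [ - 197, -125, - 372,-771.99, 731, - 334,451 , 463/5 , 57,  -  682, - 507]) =[ - 771.99, - 682, - 507 , - 372,-334,-197, - 125, 57, 463/5, 451, 731]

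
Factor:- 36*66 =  - 2^3*3^3* 11^1 = - 2376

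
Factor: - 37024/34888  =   - 2^2 * 7^(-2 )*13^1=- 52/49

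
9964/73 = 136 +36/73  =  136.49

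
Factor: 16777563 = 3^1*11^1*131^1 * 3881^1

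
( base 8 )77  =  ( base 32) 1v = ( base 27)29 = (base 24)2F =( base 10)63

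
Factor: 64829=241^1*269^1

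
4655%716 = 359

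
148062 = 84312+63750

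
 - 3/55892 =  - 1 + 55889/55892 = - 0.00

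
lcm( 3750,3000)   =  15000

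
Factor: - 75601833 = -3^1*59^1 * 101^1*4229^1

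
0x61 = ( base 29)3a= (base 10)97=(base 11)89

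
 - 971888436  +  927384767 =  - 44503669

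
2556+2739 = 5295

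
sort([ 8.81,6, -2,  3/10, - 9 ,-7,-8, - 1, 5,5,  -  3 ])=[-9, - 8,-7, - 3, - 2, - 1,3/10,5,5, 6,8.81 ]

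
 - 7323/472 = -16+229/472 = - 15.51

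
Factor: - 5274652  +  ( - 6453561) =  - 11728213 = - 7^1*1675459^1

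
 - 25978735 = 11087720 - 37066455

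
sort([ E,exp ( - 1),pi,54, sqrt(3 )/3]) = [ exp (-1),  sqrt(3)/3,E, pi , 54]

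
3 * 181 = 543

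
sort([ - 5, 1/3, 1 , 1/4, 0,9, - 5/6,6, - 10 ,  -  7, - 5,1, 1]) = [ - 10, - 7 ,- 5 , - 5, - 5/6,  0,1/4,1/3, 1 , 1, 1, 6,9]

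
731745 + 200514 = 932259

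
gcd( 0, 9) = 9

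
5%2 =1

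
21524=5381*4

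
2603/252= 10 + 83/252 = 10.33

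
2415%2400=15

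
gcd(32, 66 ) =2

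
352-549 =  - 197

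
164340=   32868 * 5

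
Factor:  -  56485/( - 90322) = 2^(  -  1)*5^1*11^1*13^1  *79^1*45161^( - 1 )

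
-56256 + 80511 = 24255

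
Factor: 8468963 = 8468963^1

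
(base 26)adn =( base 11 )5394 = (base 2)1101111010001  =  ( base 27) 9KK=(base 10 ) 7121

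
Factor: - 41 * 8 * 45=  - 14760 = - 2^3 * 3^2*5^1*41^1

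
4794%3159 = 1635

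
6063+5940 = 12003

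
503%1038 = 503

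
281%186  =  95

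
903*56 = 50568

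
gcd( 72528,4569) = 3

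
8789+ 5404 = 14193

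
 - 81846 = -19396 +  - 62450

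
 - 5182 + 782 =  - 4400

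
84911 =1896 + 83015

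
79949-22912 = 57037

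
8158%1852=750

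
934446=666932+267514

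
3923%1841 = 241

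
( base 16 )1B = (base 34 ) R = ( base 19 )18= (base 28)r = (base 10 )27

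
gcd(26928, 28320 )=48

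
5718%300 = 18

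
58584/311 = 188 + 116/311 = 188.37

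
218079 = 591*369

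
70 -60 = 10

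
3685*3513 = 12945405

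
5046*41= 206886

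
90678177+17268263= 107946440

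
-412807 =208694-621501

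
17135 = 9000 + 8135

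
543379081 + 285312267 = 828691348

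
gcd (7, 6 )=1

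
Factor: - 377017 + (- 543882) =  - 920899 = - 7^1*293^1*449^1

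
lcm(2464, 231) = 7392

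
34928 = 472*74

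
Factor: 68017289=17^1*4001017^1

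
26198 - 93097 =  -66899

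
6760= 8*845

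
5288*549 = 2903112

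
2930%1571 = 1359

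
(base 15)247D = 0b1111001011000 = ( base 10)7768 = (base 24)dbg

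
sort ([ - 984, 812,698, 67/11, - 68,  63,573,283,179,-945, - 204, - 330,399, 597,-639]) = [ - 984,-945,-639, - 330, - 204, - 68,67/11,63,179,283 , 399,573,597,698,812 ]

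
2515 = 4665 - 2150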